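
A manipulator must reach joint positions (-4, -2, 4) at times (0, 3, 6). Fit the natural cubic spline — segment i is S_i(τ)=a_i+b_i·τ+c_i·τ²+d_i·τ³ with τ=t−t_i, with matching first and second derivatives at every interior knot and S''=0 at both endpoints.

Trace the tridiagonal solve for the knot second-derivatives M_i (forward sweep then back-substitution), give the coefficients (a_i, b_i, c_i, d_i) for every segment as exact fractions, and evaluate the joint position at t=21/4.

  seg 0: a=-4 b=1/3 c=0 d=1/27
  seg 1: a=-2 b=4/3 c=1/3 d=-1/27
S(21/4) = 145/64

Δ: Δ0=2/3, Δ1=2
row 1: diag=12, rhs=8; c'=1/4, d'=2/3
back: M1=2/3
M: M0=0, M1=2/3, M2=0
seg 0: a=-4, c=M0/2=0, d=(M1−M0)/(6·3)=1/27, b=Δ0−h0·(2M0+M1)/6=1/3
seg 1: a=-2, c=M1/2=1/3, d=(M2−M1)/(6·3)=-1/27, b=Δ1−h1·(2M1+M2)/6=4/3
t_q=21/4 → seg 1, τ=9/4; S=-2+4/3·τ+1/3·τ²+-1/27·τ³=145/64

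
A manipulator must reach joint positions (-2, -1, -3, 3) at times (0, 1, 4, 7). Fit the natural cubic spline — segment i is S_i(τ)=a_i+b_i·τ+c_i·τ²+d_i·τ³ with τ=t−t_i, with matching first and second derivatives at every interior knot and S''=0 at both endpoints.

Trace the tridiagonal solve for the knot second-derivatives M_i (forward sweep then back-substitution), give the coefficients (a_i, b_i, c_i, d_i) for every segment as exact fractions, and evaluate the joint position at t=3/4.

  seg 0: a=-2 b=115/87 c=0 d=-28/87
  seg 1: a=-1 b=31/87 c=-28/29 d=163/783
  seg 2: a=-3 b=16/87 c=79/87 d=-79/783
S(3/4) = -531/464

Δ: Δ0=1, Δ1=-2/3, Δ2=2
row 1: diag=8, rhs=-10; c'=3/8, d'=-5/4
row 2: denom=12−3·3/8=87/8; d'=(16−3·-5/4)/(87/8)=158/87
back: M2=158/87
back: M1=-5/4−3/8·158/87=-56/29
M: M0=0, M1=-56/29, M2=158/87, M3=0
seg 0: a=-2, c=M0/2=0, d=(M1−M0)/(6·1)=-28/87, b=Δ0−h0·(2M0+M1)/6=115/87
seg 1: a=-1, c=M1/2=-28/29, d=(M2−M1)/(6·3)=163/783, b=Δ1−h1·(2M1+M2)/6=31/87
seg 2: a=-3, c=M2/2=79/87, d=(M3−M2)/(6·3)=-79/783, b=Δ2−h2·(2M2+M3)/6=16/87
t_q=3/4 → seg 0, τ=3/4; S=-2+115/87·τ+0·τ²+-28/87·τ³=-531/464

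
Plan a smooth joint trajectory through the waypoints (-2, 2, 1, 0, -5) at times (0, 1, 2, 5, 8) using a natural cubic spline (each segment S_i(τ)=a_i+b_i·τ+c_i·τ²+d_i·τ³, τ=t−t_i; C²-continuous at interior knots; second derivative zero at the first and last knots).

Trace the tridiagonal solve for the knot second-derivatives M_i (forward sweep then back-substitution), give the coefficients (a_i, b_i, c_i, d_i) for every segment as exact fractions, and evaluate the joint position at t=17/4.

  seg 0: a=-2 b=597/112 c=0 d=-149/112
  seg 1: a=2 b=75/56 c=-447/112 d=185/112
  seg 2: a=1 b=-27/16 c=27/28 d=-517/3024
  seg 3: a=0 b=-29/56 c=-193/336 d=193/3024
S(17/4) = 985/7168

Δ: Δ0=4, Δ1=-1, Δ2=-1/3, Δ3=-5/3
row 1: diag=4, rhs=-30; c'=1/4, d'=-15/2
row 2: denom=8−1·1/4=31/4; d'=(4−1·-15/2)/(31/4)=46/31
row 3: denom=12−3·12/31=336/31; d'=(-8−3·46/31)/(336/31)=-193/168
back: M3=-193/168
back: M2=46/31−12/31·-193/168=27/14
back: M1=-15/2−1/4·27/14=-447/56
M: M0=0, M1=-447/56, M2=27/14, M3=-193/168, M4=0
seg 0: a=-2, c=M0/2=0, d=(M1−M0)/(6·1)=-149/112, b=Δ0−h0·(2M0+M1)/6=597/112
seg 1: a=2, c=M1/2=-447/112, d=(M2−M1)/(6·1)=185/112, b=Δ1−h1·(2M1+M2)/6=75/56
seg 2: a=1, c=M2/2=27/28, d=(M3−M2)/(6·3)=-517/3024, b=Δ2−h2·(2M2+M3)/6=-27/16
seg 3: a=0, c=M3/2=-193/336, d=(M4−M3)/(6·3)=193/3024, b=Δ3−h3·(2M3+M4)/6=-29/56
t_q=17/4 → seg 2, τ=9/4; S=1+-27/16·τ+27/28·τ²+-517/3024·τ³=985/7168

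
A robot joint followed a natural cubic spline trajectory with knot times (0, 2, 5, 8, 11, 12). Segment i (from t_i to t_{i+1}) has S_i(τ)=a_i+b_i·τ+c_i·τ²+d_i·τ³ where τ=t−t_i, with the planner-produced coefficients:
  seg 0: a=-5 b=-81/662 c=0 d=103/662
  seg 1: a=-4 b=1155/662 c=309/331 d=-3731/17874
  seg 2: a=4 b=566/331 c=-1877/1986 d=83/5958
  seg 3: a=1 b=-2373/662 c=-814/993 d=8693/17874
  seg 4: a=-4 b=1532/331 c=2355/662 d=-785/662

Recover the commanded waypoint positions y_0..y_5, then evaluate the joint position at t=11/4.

y_0 = S_0(0) = a_0 = -5
y_1 = S_1(0) = a_1 = -4
y_2 = S_2(0) = a_2 = 4
y_3 = S_3(0) = a_3 = 1
y_4 = S_4(0) = a_4 = -4
y_5 = S_4(1) = 3
t_q=11/4 is in segment 1 (τ=3/4); S_1(τ)=-95515/42368

y_0=-5 y_1=-4 y_2=4 y_3=1 y_4=-4 y_5=3
S(11/4) = -95515/42368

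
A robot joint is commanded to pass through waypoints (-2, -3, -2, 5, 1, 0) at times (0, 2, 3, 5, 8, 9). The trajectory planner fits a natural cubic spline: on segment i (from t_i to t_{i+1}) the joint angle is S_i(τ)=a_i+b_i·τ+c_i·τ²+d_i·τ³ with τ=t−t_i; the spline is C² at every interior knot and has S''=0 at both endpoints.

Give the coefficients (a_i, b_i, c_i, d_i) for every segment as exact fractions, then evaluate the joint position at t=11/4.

  seg 0: a=-2 b=-10889/13758 c=0 d=2005/27516
  seg 1: a=-3 b=1141/13758 c=2005/4586 d=3301/6879
  seg 2: a=-2 b=32977/13758 c=8607/4586 d=-18233/27516
  seg 3: a=5 b=26863/13758 c=-4813/2293 d=4603/13758
  seg 4: a=1 b=-11062/6879 c=4183/4586 d=-4183/13758
S(11/4) = -365329/146752

Δ: Δ0=-1/2, Δ1=1, Δ2=7/2, Δ3=-4/3, Δ4=-1
row 1: diag=6, rhs=9; c'=1/6, d'=3/2
row 2: denom=6−1·1/6=35/6; d'=(15−1·3/2)/(35/6)=81/35
row 3: denom=10−2·12/35=326/35; d'=(-29−2·81/35)/(326/35)=-1177/326
row 4: denom=8−3·105/326=2293/326; d'=(2−3·-1177/326)/(2293/326)=4183/2293
back: M4=4183/2293
back: M3=-1177/326−105/326·4183/2293=-9626/2293
back: M2=81/35−12/35·-9626/2293=8607/2293
back: M1=3/2−1/6·8607/2293=2005/2293
M: M0=0, M1=2005/2293, M2=8607/2293, M3=-9626/2293, M4=4183/2293, M5=0
seg 0: a=-2, c=M0/2=0, d=(M1−M0)/(6·2)=2005/27516, b=Δ0−h0·(2M0+M1)/6=-10889/13758
seg 1: a=-3, c=M1/2=2005/4586, d=(M2−M1)/(6·1)=3301/6879, b=Δ1−h1·(2M1+M2)/6=1141/13758
seg 2: a=-2, c=M2/2=8607/4586, d=(M3−M2)/(6·2)=-18233/27516, b=Δ2−h2·(2M2+M3)/6=32977/13758
seg 3: a=5, c=M3/2=-4813/2293, d=(M4−M3)/(6·3)=4603/13758, b=Δ3−h3·(2M3+M4)/6=26863/13758
seg 4: a=1, c=M4/2=4183/4586, d=(M5−M4)/(6·1)=-4183/13758, b=Δ4−h4·(2M4+M5)/6=-11062/6879
t_q=11/4 → seg 1, τ=3/4; S=-3+1141/13758·τ+2005/4586·τ²+3301/6879·τ³=-365329/146752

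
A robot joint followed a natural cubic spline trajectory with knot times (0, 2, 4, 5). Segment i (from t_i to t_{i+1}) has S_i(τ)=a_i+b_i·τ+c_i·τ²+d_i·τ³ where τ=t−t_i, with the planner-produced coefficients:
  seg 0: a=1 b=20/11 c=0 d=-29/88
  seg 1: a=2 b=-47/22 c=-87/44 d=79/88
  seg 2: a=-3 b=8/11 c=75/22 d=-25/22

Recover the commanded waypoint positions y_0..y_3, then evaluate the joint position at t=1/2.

y_0 = S_0(0) = a_0 = 1
y_1 = S_1(0) = a_1 = 2
y_2 = S_2(0) = a_2 = -3
y_3 = S_2(1) = 0
t_q=1/2 is in segment 0 (τ=1/2); S_0(τ)=1315/704

y_0=1 y_1=2 y_2=-3 y_3=0
S(1/2) = 1315/704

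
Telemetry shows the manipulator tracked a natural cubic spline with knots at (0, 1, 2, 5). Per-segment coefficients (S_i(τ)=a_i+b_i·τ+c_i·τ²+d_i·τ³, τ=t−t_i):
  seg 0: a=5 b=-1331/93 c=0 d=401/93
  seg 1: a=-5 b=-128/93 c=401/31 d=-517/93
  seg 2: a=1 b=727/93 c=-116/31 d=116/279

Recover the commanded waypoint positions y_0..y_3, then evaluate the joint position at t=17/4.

y_0=5 y_1=-5 y_2=1 y_3=2
S(17/4) = 2173/496

y_0 = S_0(0) = a_0 = 5
y_1 = S_1(0) = a_1 = -5
y_2 = S_2(0) = a_2 = 1
y_3 = S_2(3) = 2
t_q=17/4 is in segment 2 (τ=9/4); S_2(τ)=2173/496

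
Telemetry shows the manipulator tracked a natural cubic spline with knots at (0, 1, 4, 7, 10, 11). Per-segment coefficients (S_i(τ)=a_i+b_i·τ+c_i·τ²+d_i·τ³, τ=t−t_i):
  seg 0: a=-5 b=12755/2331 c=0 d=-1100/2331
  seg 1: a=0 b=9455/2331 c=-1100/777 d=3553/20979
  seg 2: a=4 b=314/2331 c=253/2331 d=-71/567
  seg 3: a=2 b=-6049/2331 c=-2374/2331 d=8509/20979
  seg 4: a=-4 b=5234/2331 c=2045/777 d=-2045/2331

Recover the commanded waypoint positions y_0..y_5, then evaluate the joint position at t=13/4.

y_0 = S_0(0) = a_0 = -5
y_1 = S_1(0) = a_1 = 0
y_2 = S_2(0) = a_2 = 4
y_3 = S_3(0) = a_3 = 2
y_4 = S_4(0) = a_4 = -4
y_5 = S_4(1) = 0
t_q=13/4 is in segment 1 (τ=9/4); S_1(τ)=64457/16576

y_0=-5 y_1=0 y_2=4 y_3=2 y_4=-4 y_5=0
S(13/4) = 64457/16576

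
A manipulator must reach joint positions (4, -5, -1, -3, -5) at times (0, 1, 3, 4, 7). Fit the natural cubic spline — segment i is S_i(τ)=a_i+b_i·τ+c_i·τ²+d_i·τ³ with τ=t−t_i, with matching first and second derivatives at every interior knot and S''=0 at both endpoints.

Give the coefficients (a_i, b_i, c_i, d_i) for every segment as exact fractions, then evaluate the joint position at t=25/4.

  seg 0: a=4 b=-8501/750 c=0 d=1751/750
  seg 1: a=-5 b=-1624/375 c=1751/250 d=-2879/1500
  seg 2: a=-1 b=49/75 c=-564/125 d=697/375
  seg 3: a=-3 b=-1048/375 c=133/125 d=-133/1125
S(25/4) = -8397/1600

Δ: Δ0=-9, Δ1=2, Δ2=-2, Δ3=-2/3
row 1: diag=6, rhs=66; c'=1/3, d'=11
row 2: denom=6−2·1/3=16/3; d'=(-24−2·11)/(16/3)=-69/8
row 3: denom=8−1·3/16=125/16; d'=(8−1·-69/8)/(125/16)=266/125
back: M3=266/125
back: M2=-69/8−3/16·266/125=-1128/125
back: M1=11−1/3·-1128/125=1751/125
M: M0=0, M1=1751/125, M2=-1128/125, M3=266/125, M4=0
seg 0: a=4, c=M0/2=0, d=(M1−M0)/(6·1)=1751/750, b=Δ0−h0·(2M0+M1)/6=-8501/750
seg 1: a=-5, c=M1/2=1751/250, d=(M2−M1)/(6·2)=-2879/1500, b=Δ1−h1·(2M1+M2)/6=-1624/375
seg 2: a=-1, c=M2/2=-564/125, d=(M3−M2)/(6·1)=697/375, b=Δ2−h2·(2M2+M3)/6=49/75
seg 3: a=-3, c=M3/2=133/125, d=(M4−M3)/(6·3)=-133/1125, b=Δ3−h3·(2M3+M4)/6=-1048/375
t_q=25/4 → seg 3, τ=9/4; S=-3+-1048/375·τ+133/125·τ²+-133/1125·τ³=-8397/1600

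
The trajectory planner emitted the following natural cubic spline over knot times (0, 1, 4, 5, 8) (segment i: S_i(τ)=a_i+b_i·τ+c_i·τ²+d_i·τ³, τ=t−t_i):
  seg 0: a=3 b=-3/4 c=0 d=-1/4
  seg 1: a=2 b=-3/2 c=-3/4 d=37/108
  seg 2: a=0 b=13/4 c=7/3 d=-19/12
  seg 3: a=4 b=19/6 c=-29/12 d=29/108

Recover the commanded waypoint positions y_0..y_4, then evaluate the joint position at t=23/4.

y_0 = S_0(0) = a_0 = 3
y_1 = S_1(0) = a_1 = 2
y_2 = S_2(0) = a_2 = 0
y_3 = S_3(0) = a_3 = 4
y_4 = S_3(3) = -1
t_q=23/4 is in segment 3 (τ=3/4); S_3(τ)=1313/256

y_0=3 y_1=2 y_2=0 y_3=4 y_4=-1
S(23/4) = 1313/256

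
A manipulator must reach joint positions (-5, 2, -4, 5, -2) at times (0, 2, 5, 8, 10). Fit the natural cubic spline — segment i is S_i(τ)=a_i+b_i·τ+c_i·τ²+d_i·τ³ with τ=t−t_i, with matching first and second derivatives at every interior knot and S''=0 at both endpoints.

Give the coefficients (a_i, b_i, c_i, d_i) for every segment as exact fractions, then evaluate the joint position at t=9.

Δ: Δ0=7/2, Δ1=-2, Δ2=3, Δ3=-7/2
row 1: diag=10, rhs=-33; c'=3/10, d'=-33/10
row 2: denom=12−3·3/10=111/10; d'=(30−3·-33/10)/(111/10)=133/37
row 3: denom=10−3·10/37=340/37; d'=(-39−3·133/37)/(340/37)=-921/170
back: M3=-921/170
back: M2=133/37−10/37·-921/170=86/17
back: M1=-33/10−3/10·86/17=-819/170
M: M0=0, M1=-819/170, M2=86/17, M3=-921/170, M4=0
seg 0: a=-5, c=M0/2=0, d=(M1−M0)/(6·2)=-273/680, b=Δ0−h0·(2M0+M1)/6=434/85
seg 1: a=2, c=M1/2=-819/340, d=(M2−M1)/(6·3)=1679/3060, b=Δ1−h1·(2M1+M2)/6=49/170
seg 2: a=-4, c=M2/2=43/17, d=(M3−M2)/(6·3)=-1781/3060, b=Δ2−h2·(2M2+M3)/6=13/20
seg 3: a=5, c=M3/2=-921/340, d=(M4−M3)/(6·2)=307/680, b=Δ3−h3·(2M3+M4)/6=19/170
t_q=9 → seg 3, τ=1; S=5+19/170·τ+-921/340·τ²+307/680·τ³=1941/680

  seg 0: a=-5 b=434/85 c=0 d=-273/680
  seg 1: a=2 b=49/170 c=-819/340 d=1679/3060
  seg 2: a=-4 b=13/20 c=43/17 d=-1781/3060
  seg 3: a=5 b=19/170 c=-921/340 d=307/680
S(9) = 1941/680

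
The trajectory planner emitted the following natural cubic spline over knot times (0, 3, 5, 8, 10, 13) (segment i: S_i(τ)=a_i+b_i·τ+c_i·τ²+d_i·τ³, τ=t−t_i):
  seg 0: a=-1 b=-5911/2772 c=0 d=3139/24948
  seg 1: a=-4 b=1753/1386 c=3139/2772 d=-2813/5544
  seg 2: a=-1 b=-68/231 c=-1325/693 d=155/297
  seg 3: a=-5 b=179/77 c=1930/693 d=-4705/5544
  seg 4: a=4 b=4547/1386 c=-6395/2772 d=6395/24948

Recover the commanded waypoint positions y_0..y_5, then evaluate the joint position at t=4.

y_0=-1 y_1=-4 y_2=-1 y_3=-5 y_4=4 y_5=0
S(4) = -11699/5544

y_0 = S_0(0) = a_0 = -1
y_1 = S_1(0) = a_1 = -4
y_2 = S_2(0) = a_2 = -1
y_3 = S_3(0) = a_3 = -5
y_4 = S_4(0) = a_4 = 4
y_5 = S_4(3) = 0
t_q=4 is in segment 1 (τ=1); S_1(τ)=-11699/5544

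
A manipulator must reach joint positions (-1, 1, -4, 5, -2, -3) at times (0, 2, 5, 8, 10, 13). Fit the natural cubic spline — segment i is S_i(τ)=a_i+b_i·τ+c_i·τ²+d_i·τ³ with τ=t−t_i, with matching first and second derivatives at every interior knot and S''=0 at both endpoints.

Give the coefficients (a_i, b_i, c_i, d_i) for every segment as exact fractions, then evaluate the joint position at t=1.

  seg 0: a=-1 b=1616/813 c=0 d=-803/3252
  seg 1: a=1 b=-793/813 c=-803/542 d=6103/14634
  seg 2: a=-4 b=2269/1626 c=1847/813 d=-8473/14634
  seg 3: a=5 b=-493/813 c=-1593/542 d=4853/6504
  seg 4: a=-2 b=-5543/1626 c=1667/1084 d=-1667/9756
S(1) = 803/1084

Δ: Δ0=1, Δ1=-5/3, Δ2=3, Δ3=-7/2, Δ4=-1/3
row 1: diag=10, rhs=-16; c'=3/10, d'=-8/5
row 2: denom=12−3·3/10=111/10; d'=(28−3·-8/5)/(111/10)=328/111
row 3: denom=10−3·10/37=340/37; d'=(-39−3·328/111)/(340/37)=-1771/340
row 4: denom=10−2·37/170=813/85; d'=(19−2·-1771/340)/(813/85)=1667/542
back: M4=1667/542
back: M3=-1771/340−37/170·1667/542=-1593/271
back: M2=328/111−10/37·-1593/271=3694/813
back: M1=-8/5−3/10·3694/813=-803/271
M: M0=0, M1=-803/271, M2=3694/813, M3=-1593/271, M4=1667/542, M5=0
seg 0: a=-1, c=M0/2=0, d=(M1−M0)/(6·2)=-803/3252, b=Δ0−h0·(2M0+M1)/6=1616/813
seg 1: a=1, c=M1/2=-803/542, d=(M2−M1)/(6·3)=6103/14634, b=Δ1−h1·(2M1+M2)/6=-793/813
seg 2: a=-4, c=M2/2=1847/813, d=(M3−M2)/(6·3)=-8473/14634, b=Δ2−h2·(2M2+M3)/6=2269/1626
seg 3: a=5, c=M3/2=-1593/542, d=(M4−M3)/(6·2)=4853/6504, b=Δ3−h3·(2M3+M4)/6=-493/813
seg 4: a=-2, c=M4/2=1667/1084, d=(M5−M4)/(6·3)=-1667/9756, b=Δ4−h4·(2M4+M5)/6=-5543/1626
t_q=1 → seg 0, τ=1; S=-1+1616/813·τ+0·τ²+-803/3252·τ³=803/1084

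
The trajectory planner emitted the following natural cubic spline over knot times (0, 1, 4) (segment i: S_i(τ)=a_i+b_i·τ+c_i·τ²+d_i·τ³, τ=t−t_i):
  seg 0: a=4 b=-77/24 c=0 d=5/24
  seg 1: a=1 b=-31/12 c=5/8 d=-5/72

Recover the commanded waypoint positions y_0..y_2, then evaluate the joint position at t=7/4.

y_0=4 y_1=1 y_2=-3
S(7/4) = -315/512

y_0 = S_0(0) = a_0 = 4
y_1 = S_1(0) = a_1 = 1
y_2 = S_1(3) = -3
t_q=7/4 is in segment 1 (τ=3/4); S_1(τ)=-315/512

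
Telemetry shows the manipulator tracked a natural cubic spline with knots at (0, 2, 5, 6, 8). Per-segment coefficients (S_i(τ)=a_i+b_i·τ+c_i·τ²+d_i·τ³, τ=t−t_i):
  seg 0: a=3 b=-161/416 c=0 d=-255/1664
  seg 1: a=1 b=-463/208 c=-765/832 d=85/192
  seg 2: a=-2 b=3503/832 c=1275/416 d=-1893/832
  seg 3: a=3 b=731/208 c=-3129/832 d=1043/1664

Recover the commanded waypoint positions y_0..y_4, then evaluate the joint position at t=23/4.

y_0 = S_0(0) = a_0 = 3
y_1 = S_1(0) = a_1 = 1
y_2 = S_2(0) = a_2 = -2
y_3 = S_3(0) = a_3 = 3
y_4 = S_3(2) = 0
t_q=23/4 is in segment 2 (τ=3/4); S_2(τ)=102337/53248

y_0=3 y_1=1 y_2=-2 y_3=3 y_4=0
S(23/4) = 102337/53248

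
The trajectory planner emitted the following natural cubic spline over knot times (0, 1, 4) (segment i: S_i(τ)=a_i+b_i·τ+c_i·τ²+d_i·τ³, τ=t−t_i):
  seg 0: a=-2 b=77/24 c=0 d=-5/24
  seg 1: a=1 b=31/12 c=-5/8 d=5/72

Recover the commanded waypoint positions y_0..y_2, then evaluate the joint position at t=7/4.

y_0 = S_0(0) = a_0 = -2
y_1 = S_1(0) = a_1 = 1
y_2 = S_1(3) = 5
t_q=7/4 is in segment 1 (τ=3/4); S_1(τ)=1339/512

y_0=-2 y_1=1 y_2=5
S(7/4) = 1339/512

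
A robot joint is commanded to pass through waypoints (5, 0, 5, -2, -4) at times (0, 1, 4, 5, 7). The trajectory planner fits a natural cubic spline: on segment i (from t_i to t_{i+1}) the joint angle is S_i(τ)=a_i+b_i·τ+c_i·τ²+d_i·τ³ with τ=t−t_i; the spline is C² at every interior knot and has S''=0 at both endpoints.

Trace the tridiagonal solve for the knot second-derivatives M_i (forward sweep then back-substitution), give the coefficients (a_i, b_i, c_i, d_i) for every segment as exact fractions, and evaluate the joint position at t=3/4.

Δ: Δ0=-5, Δ1=5/3, Δ2=-7, Δ3=-1
row 1: diag=8, rhs=40; c'=3/8, d'=5
row 2: denom=8−3·3/8=55/8; d'=(-52−3·5)/(55/8)=-536/55
row 3: denom=6−1·8/55=322/55; d'=(36−1·-536/55)/(322/55)=1258/161
back: M3=1258/161
back: M2=-536/55−8/55·1258/161=-1752/161
back: M1=5−3/8·-1752/161=1462/161
M: M0=0, M1=1462/161, M2=-1752/161, M3=1258/161, M4=0
seg 0: a=5, c=M0/2=0, d=(M1−M0)/(6·1)=731/483, b=Δ0−h0·(2M0+M1)/6=-3146/483
seg 1: a=0, c=M1/2=731/161, d=(M2−M1)/(6·3)=-1607/1449, b=Δ1−h1·(2M1+M2)/6=-953/483
seg 2: a=5, c=M2/2=-876/161, d=(M3−M2)/(6·1)=215/69, b=Δ2−h2·(2M2+M3)/6=-2258/483
seg 3: a=-2, c=M3/2=629/161, d=(M4−M3)/(6·2)=-629/966, b=Δ3−h3·(2M3+M4)/6=-2999/483
t_q=3/4 → seg 0, τ=3/4; S=5+-3146/483·τ+0·τ²+731/483·τ³=1109/1472

  seg 0: a=5 b=-3146/483 c=0 d=731/483
  seg 1: a=0 b=-953/483 c=731/161 d=-1607/1449
  seg 2: a=5 b=-2258/483 c=-876/161 d=215/69
  seg 3: a=-2 b=-2999/483 c=629/161 d=-629/966
S(3/4) = 1109/1472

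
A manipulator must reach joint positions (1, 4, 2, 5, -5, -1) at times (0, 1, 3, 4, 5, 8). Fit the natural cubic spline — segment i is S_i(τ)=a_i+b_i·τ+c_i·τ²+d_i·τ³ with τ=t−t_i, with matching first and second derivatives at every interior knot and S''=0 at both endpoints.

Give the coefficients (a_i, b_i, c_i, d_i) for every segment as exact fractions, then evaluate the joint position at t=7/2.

  seg 0: a=1 b=3017/708 c=0 d=-893/708
  seg 1: a=4 b=169/354 c=-893/236 d=539/354
  seg 2: a=2 b=1279/354 c=1263/236 d=-4223/708
  seg 3: a=5 b=-2533/708 c=-740/59 d=4333/708
  seg 4: a=-5 b=-3647/354 c=1373/236 d=-1373/2124
S(7/2) = 8305/1888

Δ: Δ0=3, Δ1=-1, Δ2=3, Δ3=-10, Δ4=4/3
row 1: diag=6, rhs=-24; c'=1/3, d'=-4
row 2: denom=6−2·1/3=16/3; d'=(24−2·-4)/(16/3)=6
row 3: denom=4−1·3/16=61/16; d'=(-78−1·6)/(61/16)=-1344/61
row 4: denom=8−1·16/61=472/61; d'=(68−1·-1344/61)/(472/61)=1373/118
back: M4=1373/118
back: M3=-1344/61−16/61·1373/118=-1480/59
back: M2=6−3/16·-1480/59=1263/118
back: M1=-4−1/3·1263/118=-893/118
M: M0=0, M1=-893/118, M2=1263/118, M3=-1480/59, M4=1373/118, M5=0
seg 0: a=1, c=M0/2=0, d=(M1−M0)/(6·1)=-893/708, b=Δ0−h0·(2M0+M1)/6=3017/708
seg 1: a=4, c=M1/2=-893/236, d=(M2−M1)/(6·2)=539/354, b=Δ1−h1·(2M1+M2)/6=169/354
seg 2: a=2, c=M2/2=1263/236, d=(M3−M2)/(6·1)=-4223/708, b=Δ2−h2·(2M2+M3)/6=1279/354
seg 3: a=5, c=M3/2=-740/59, d=(M4−M3)/(6·1)=4333/708, b=Δ3−h3·(2M3+M4)/6=-2533/708
seg 4: a=-5, c=M4/2=1373/236, d=(M5−M4)/(6·3)=-1373/2124, b=Δ4−h4·(2M4+M5)/6=-3647/354
t_q=7/2 → seg 2, τ=1/2; S=2+1279/354·τ+1263/236·τ²+-4223/708·τ³=8305/1888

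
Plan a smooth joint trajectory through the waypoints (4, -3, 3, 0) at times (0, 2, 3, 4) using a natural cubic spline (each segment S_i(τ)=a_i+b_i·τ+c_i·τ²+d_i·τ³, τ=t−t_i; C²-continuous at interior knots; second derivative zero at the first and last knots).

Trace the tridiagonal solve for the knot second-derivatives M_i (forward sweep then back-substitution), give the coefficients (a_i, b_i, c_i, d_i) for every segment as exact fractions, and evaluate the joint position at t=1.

  seg 0: a=4 b=-349/46 c=0 d=47/46
  seg 1: a=-3 b=215/46 c=141/23 d=-221/46
  seg 2: a=3 b=58/23 c=-381/46 d=127/46
S(1) = -59/23

Δ: Δ0=-7/2, Δ1=6, Δ2=-3
row 1: diag=6, rhs=57; c'=1/6, d'=19/2
row 2: denom=4−1·1/6=23/6; d'=(-54−1·19/2)/(23/6)=-381/23
back: M2=-381/23
back: M1=19/2−1/6·-381/23=282/23
M: M0=0, M1=282/23, M2=-381/23, M3=0
seg 0: a=4, c=M0/2=0, d=(M1−M0)/(6·2)=47/46, b=Δ0−h0·(2M0+M1)/6=-349/46
seg 1: a=-3, c=M1/2=141/23, d=(M2−M1)/(6·1)=-221/46, b=Δ1−h1·(2M1+M2)/6=215/46
seg 2: a=3, c=M2/2=-381/46, d=(M3−M2)/(6·1)=127/46, b=Δ2−h2·(2M2+M3)/6=58/23
t_q=1 → seg 0, τ=1; S=4+-349/46·τ+0·τ²+47/46·τ³=-59/23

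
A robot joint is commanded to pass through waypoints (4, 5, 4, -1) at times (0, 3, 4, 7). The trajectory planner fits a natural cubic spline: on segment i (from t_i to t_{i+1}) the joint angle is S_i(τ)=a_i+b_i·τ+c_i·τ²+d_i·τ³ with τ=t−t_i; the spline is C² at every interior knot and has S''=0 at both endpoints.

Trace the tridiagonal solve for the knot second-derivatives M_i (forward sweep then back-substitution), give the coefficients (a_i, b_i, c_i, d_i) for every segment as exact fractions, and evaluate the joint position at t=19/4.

Δ: Δ0=1/3, Δ1=-1, Δ2=-5/3
row 1: diag=8, rhs=-8; c'=1/8, d'=-1
row 2: denom=8−1·1/8=63/8; d'=(-4−1·-1)/(63/8)=-8/21
back: M2=-8/21
back: M1=-1−1/8·-8/21=-20/21
M: M0=0, M1=-20/21, M2=-8/21, M3=0
seg 0: a=4, c=M0/2=0, d=(M1−M0)/(6·3)=-10/189, b=Δ0−h0·(2M0+M1)/6=17/21
seg 1: a=5, c=M1/2=-10/21, d=(M2−M1)/(6·1)=2/21, b=Δ1−h1·(2M1+M2)/6=-13/21
seg 2: a=4, c=M2/2=-4/21, d=(M3−M2)/(6·3)=4/189, b=Δ2−h2·(2M2+M3)/6=-9/7
t_q=19/4 → seg 2, τ=3/4; S=4+-9/7·τ+-4/21·τ²+4/189·τ³=47/16

  seg 0: a=4 b=17/21 c=0 d=-10/189
  seg 1: a=5 b=-13/21 c=-10/21 d=2/21
  seg 2: a=4 b=-9/7 c=-4/21 d=4/189
S(19/4) = 47/16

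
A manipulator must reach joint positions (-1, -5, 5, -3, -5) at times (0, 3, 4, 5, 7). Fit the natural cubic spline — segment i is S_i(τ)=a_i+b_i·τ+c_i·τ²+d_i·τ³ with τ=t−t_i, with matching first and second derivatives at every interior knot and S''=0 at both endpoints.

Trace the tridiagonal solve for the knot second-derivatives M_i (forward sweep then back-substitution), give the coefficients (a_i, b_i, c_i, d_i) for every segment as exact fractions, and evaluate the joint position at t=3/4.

  seg 0: a=-1 b=-4093/534 c=0 d=1127/1602
  seg 1: a=-5 b=3025/267 c=1127/178 d=-4091/534
  seg 2: a=5 b=539/534 c=-1482/89 d=4081/534
  seg 3: a=-3 b=-2501/267 c=1117/178 d=-1117/1068
S(3/4) = -73499/11392

Δ: Δ0=-4/3, Δ1=10, Δ2=-8, Δ3=-1
row 1: diag=8, rhs=68; c'=1/8, d'=17/2
row 2: denom=4−1·1/8=31/8; d'=(-108−1·17/2)/(31/8)=-932/31
row 3: denom=6−1·8/31=178/31; d'=(42−1·-932/31)/(178/31)=1117/89
back: M3=1117/89
back: M2=-932/31−8/31·1117/89=-2964/89
back: M1=17/2−1/8·-2964/89=1127/89
M: M0=0, M1=1127/89, M2=-2964/89, M3=1117/89, M4=0
seg 0: a=-1, c=M0/2=0, d=(M1−M0)/(6·3)=1127/1602, b=Δ0−h0·(2M0+M1)/6=-4093/534
seg 1: a=-5, c=M1/2=1127/178, d=(M2−M1)/(6·1)=-4091/534, b=Δ1−h1·(2M1+M2)/6=3025/267
seg 2: a=5, c=M2/2=-1482/89, d=(M3−M2)/(6·1)=4081/534, b=Δ2−h2·(2M2+M3)/6=539/534
seg 3: a=-3, c=M3/2=1117/178, d=(M4−M3)/(6·2)=-1117/1068, b=Δ3−h3·(2M3+M4)/6=-2501/267
t_q=3/4 → seg 0, τ=3/4; S=-1+-4093/534·τ+0·τ²+1127/1602·τ³=-73499/11392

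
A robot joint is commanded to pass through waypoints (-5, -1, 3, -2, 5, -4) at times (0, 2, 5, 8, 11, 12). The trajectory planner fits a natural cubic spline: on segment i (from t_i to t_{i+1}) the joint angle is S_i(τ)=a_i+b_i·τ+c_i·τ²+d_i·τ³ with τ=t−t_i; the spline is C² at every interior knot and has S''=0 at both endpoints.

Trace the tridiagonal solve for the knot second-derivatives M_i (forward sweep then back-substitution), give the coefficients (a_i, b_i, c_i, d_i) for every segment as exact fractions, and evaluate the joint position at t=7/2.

  seg 0: a=-5 b=608/331 c=0 d=27/662
  seg 1: a=-1 b=770/331 c=81/331 d=-1715/8937
  seg 2: a=3 b=-459/331 c=-1472/993 d=4138/8937
  seg 3: a=-2 b=735/331 c=2666/993 d=-7886/8937
  seg 4: a=5 b=-1819/331 c=-1740/331 d=580/331
S(7/2) = 6335/2648

Δ: Δ0=2, Δ1=4/3, Δ2=-5/3, Δ3=7/3, Δ4=-9
row 1: diag=10, rhs=-4; c'=3/10, d'=-2/5
row 2: denom=12−3·3/10=111/10; d'=(-18−3·-2/5)/(111/10)=-56/37
row 3: denom=12−3·10/37=414/37; d'=(24−3·-56/37)/(414/37)=176/69
row 4: denom=8−3·37/138=331/46; d'=(-68−3·176/69)/(331/46)=-3480/331
back: M4=-3480/331
back: M3=176/69−37/138·-3480/331=5332/993
back: M2=-56/37−10/37·5332/993=-2944/993
back: M1=-2/5−3/10·-2944/993=162/331
M: M0=0, M1=162/331, M2=-2944/993, M3=5332/993, M4=-3480/331, M5=0
seg 0: a=-5, c=M0/2=0, d=(M1−M0)/(6·2)=27/662, b=Δ0−h0·(2M0+M1)/6=608/331
seg 1: a=-1, c=M1/2=81/331, d=(M2−M1)/(6·3)=-1715/8937, b=Δ1−h1·(2M1+M2)/6=770/331
seg 2: a=3, c=M2/2=-1472/993, d=(M3−M2)/(6·3)=4138/8937, b=Δ2−h2·(2M2+M3)/6=-459/331
seg 3: a=-2, c=M3/2=2666/993, d=(M4−M3)/(6·3)=-7886/8937, b=Δ3−h3·(2M3+M4)/6=735/331
seg 4: a=5, c=M4/2=-1740/331, d=(M5−M4)/(6·1)=580/331, b=Δ4−h4·(2M4+M5)/6=-1819/331
t_q=7/2 → seg 1, τ=3/2; S=-1+770/331·τ+81/331·τ²+-1715/8937·τ³=6335/2648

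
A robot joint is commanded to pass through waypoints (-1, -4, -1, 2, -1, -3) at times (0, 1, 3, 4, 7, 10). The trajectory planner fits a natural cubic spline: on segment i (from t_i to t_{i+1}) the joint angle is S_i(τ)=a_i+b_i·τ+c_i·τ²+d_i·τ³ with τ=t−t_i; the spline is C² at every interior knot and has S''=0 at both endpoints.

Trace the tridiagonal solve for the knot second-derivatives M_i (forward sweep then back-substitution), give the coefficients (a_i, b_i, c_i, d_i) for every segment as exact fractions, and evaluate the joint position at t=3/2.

Δ: Δ0=-3, Δ1=3/2, Δ2=3, Δ3=-1, Δ4=-2/3
row 1: diag=6, rhs=27; c'=1/3, d'=9/2
row 2: denom=6−2·1/3=16/3; d'=(9−2·9/2)/(16/3)=0
row 3: denom=8−1·3/16=125/16; d'=(-24−1·0)/(125/16)=-384/125
row 4: denom=12−3·48/125=1356/125; d'=(2−3·-384/125)/(1356/125)=701/678
back: M4=701/678
back: M3=-384/125−48/125·701/678=-392/113
back: M2=0−3/16·-392/113=147/226
back: M1=9/2−1/3·147/226=484/113
M: M0=0, M1=484/113, M2=147/226, M3=-392/113, M4=701/678, M5=0
seg 0: a=-1, c=M0/2=0, d=(M1−M0)/(6·1)=242/339, b=Δ0−h0·(2M0+M1)/6=-1259/339
seg 1: a=-4, c=M1/2=242/113, d=(M2−M1)/(6·2)=-821/2712, b=Δ1−h1·(2M1+M2)/6=-533/339
seg 2: a=-1, c=M2/2=147/452, d=(M3−M2)/(6·1)=-931/1356, b=Δ2−h2·(2M2+M3)/6=2279/678
seg 3: a=2, c=M3/2=-196/113, d=(M4−M3)/(6·3)=3053/12204, b=Δ3−h3·(2M3+M4)/6=2647/1356
seg 4: a=-1, c=M4/2=701/1356, d=(M5−M4)/(6·3)=-701/12204, b=Δ4−h4·(2M4+M5)/6=-1153/678
t_q=3/2 → seg 1, τ=1/2; S=-4+-533/339·τ+242/113·τ²+-821/2712·τ³=-31015/7232

  seg 0: a=-1 b=-1259/339 c=0 d=242/339
  seg 1: a=-4 b=-533/339 c=242/113 d=-821/2712
  seg 2: a=-1 b=2279/678 c=147/452 d=-931/1356
  seg 3: a=2 b=2647/1356 c=-196/113 d=3053/12204
  seg 4: a=-1 b=-1153/678 c=701/1356 d=-701/12204
S(3/2) = -31015/7232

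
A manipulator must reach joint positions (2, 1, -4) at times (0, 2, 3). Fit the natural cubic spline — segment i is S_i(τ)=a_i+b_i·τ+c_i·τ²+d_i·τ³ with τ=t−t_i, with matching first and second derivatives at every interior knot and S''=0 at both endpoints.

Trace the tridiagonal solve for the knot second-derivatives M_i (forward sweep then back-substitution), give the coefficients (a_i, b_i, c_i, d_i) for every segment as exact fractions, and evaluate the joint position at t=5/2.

  seg 0: a=2 b=1 c=0 d=-3/8
  seg 1: a=1 b=-7/2 c=-9/4 d=3/4
S(5/2) = -39/32

Δ: Δ0=-1/2, Δ1=-5
row 1: diag=6, rhs=-27; c'=1/6, d'=-9/2
back: M1=-9/2
M: M0=0, M1=-9/2, M2=0
seg 0: a=2, c=M0/2=0, d=(M1−M0)/(6·2)=-3/8, b=Δ0−h0·(2M0+M1)/6=1
seg 1: a=1, c=M1/2=-9/4, d=(M2−M1)/(6·1)=3/4, b=Δ1−h1·(2M1+M2)/6=-7/2
t_q=5/2 → seg 1, τ=1/2; S=1+-7/2·τ+-9/4·τ²+3/4·τ³=-39/32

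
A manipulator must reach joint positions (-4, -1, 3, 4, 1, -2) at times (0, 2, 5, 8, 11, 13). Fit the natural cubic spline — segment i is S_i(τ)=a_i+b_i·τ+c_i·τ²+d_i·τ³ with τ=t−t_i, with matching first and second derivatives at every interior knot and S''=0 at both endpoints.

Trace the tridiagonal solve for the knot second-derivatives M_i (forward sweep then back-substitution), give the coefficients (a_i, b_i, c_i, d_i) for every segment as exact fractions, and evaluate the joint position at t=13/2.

  seg 0: a=-4 b=11395/7614 c=0 d=13/15228
  seg 1: a=-1 b=11473/7614 c=13/2538 d=-719/34263
  seg 2: a=3 b=7393/7614 c=-1399/7614 d=-7/729
  seg 3: a=4 b=-2975/7614 c=-2057/7614 d=766/34263
  seg 4: a=1 b=-10721/7614 c=-175/2538 d=175/15228
S(13/2) = 377/94

Δ: Δ0=3/2, Δ1=4/3, Δ2=1/3, Δ3=-1, Δ4=-3/2
row 1: diag=10, rhs=-1; c'=3/10, d'=-1/10
row 2: denom=12−3·3/10=111/10; d'=(-6−3·-1/10)/(111/10)=-19/37
row 3: denom=12−3·10/37=414/37; d'=(-8−3·-19/37)/(414/37)=-239/414
row 4: denom=10−3·37/138=423/46; d'=(-3−3·-239/414)/(423/46)=-175/1269
back: M4=-175/1269
back: M3=-239/414−37/138·-175/1269=-2057/3807
back: M2=-19/37−10/37·-2057/3807=-1399/3807
back: M1=-1/10−3/10·-1399/3807=13/1269
M: M0=0, M1=13/1269, M2=-1399/3807, M3=-2057/3807, M4=-175/1269, M5=0
seg 0: a=-4, c=M0/2=0, d=(M1−M0)/(6·2)=13/15228, b=Δ0−h0·(2M0+M1)/6=11395/7614
seg 1: a=-1, c=M1/2=13/2538, d=(M2−M1)/(6·3)=-719/34263, b=Δ1−h1·(2M1+M2)/6=11473/7614
seg 2: a=3, c=M2/2=-1399/7614, d=(M3−M2)/(6·3)=-7/729, b=Δ2−h2·(2M2+M3)/6=7393/7614
seg 3: a=4, c=M3/2=-2057/7614, d=(M4−M3)/(6·3)=766/34263, b=Δ3−h3·(2M3+M4)/6=-2975/7614
seg 4: a=1, c=M4/2=-175/2538, d=(M5−M4)/(6·2)=175/15228, b=Δ4−h4·(2M4+M5)/6=-10721/7614
t_q=13/2 → seg 2, τ=3/2; S=3+7393/7614·τ+-1399/7614·τ²+-7/729·τ³=377/94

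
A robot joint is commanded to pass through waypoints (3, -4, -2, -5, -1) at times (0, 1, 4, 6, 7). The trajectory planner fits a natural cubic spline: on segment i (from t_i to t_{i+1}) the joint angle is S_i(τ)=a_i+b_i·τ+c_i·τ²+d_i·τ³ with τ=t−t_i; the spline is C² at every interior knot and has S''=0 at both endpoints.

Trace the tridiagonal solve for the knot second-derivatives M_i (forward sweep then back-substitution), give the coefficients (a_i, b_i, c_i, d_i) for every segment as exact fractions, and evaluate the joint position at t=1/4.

  seg 0: a=3 b=-4889/591 c=0 d=752/591
  seg 1: a=-4 b=-2633/591 c=752/197 d=-1247/1773
  seg 2: a=-2 b=-320/591 c=-495/197 d=4807/4728
  seg 3: a=-5 b=1901/1182 c=2827/788 d=-2827/2364
S(1/4) = 375/394

Δ: Δ0=-7, Δ1=2/3, Δ2=-3/2, Δ3=4
row 1: diag=8, rhs=46; c'=3/8, d'=23/4
row 2: denom=10−3·3/8=71/8; d'=(-13−3·23/4)/(71/8)=-242/71
row 3: denom=6−2·16/71=394/71; d'=(33−2·-242/71)/(394/71)=2827/394
back: M3=2827/394
back: M2=-242/71−16/71·2827/394=-990/197
back: M1=23/4−3/8·-990/197=1504/197
M: M0=0, M1=1504/197, M2=-990/197, M3=2827/394, M4=0
seg 0: a=3, c=M0/2=0, d=(M1−M0)/(6·1)=752/591, b=Δ0−h0·(2M0+M1)/6=-4889/591
seg 1: a=-4, c=M1/2=752/197, d=(M2−M1)/(6·3)=-1247/1773, b=Δ1−h1·(2M1+M2)/6=-2633/591
seg 2: a=-2, c=M2/2=-495/197, d=(M3−M2)/(6·2)=4807/4728, b=Δ2−h2·(2M2+M3)/6=-320/591
seg 3: a=-5, c=M3/2=2827/788, d=(M4−M3)/(6·1)=-2827/2364, b=Δ3−h3·(2M3+M4)/6=1901/1182
t_q=1/4 → seg 0, τ=1/4; S=3+-4889/591·τ+0·τ²+752/591·τ³=375/394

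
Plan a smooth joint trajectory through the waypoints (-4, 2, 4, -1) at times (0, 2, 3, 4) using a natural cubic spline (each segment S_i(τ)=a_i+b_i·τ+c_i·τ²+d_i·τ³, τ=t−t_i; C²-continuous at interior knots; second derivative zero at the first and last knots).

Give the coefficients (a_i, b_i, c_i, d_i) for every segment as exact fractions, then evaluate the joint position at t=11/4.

Δ: Δ0=3, Δ1=2, Δ2=-5
row 1: diag=6, rhs=-6; c'=1/6, d'=-1
row 2: denom=4−1·1/6=23/6; d'=(-42−1·-1)/(23/6)=-246/23
back: M2=-246/23
back: M1=-1−1/6·-246/23=18/23
M: M0=0, M1=18/23, M2=-246/23, M3=0
seg 0: a=-4, c=M0/2=0, d=(M1−M0)/(6·2)=3/46, b=Δ0−h0·(2M0+M1)/6=63/23
seg 1: a=2, c=M1/2=9/23, d=(M2−M1)/(6·1)=-44/23, b=Δ1−h1·(2M1+M2)/6=81/23
seg 2: a=4, c=M2/2=-123/23, d=(M3−M2)/(6·1)=41/23, b=Δ2−h2·(2M2+M3)/6=-33/23
t_q=11/4 → seg 1, τ=3/4; S=2+81/23·τ+9/23·τ²+-44/23·τ³=373/92

  seg 0: a=-4 b=63/23 c=0 d=3/46
  seg 1: a=2 b=81/23 c=9/23 d=-44/23
  seg 2: a=4 b=-33/23 c=-123/23 d=41/23
S(11/4) = 373/92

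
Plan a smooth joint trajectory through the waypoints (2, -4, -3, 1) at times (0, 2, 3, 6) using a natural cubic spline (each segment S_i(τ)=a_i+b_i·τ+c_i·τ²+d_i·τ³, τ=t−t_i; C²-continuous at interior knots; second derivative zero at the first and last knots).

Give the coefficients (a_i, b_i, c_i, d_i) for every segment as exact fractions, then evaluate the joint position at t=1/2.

  seg 0: a=2 b=-613/141 c=0 d=95/282
  seg 1: a=-4 b=-43/141 c=95/47 d=-101/141
  seg 2: a=-3 b=224/141 c=-6/47 d=2/141
S(1/2) = -99/752

Δ: Δ0=-3, Δ1=1, Δ2=4/3
row 1: diag=6, rhs=24; c'=1/6, d'=4
row 2: denom=8−1·1/6=47/6; d'=(2−1·4)/(47/6)=-12/47
back: M2=-12/47
back: M1=4−1/6·-12/47=190/47
M: M0=0, M1=190/47, M2=-12/47, M3=0
seg 0: a=2, c=M0/2=0, d=(M1−M0)/(6·2)=95/282, b=Δ0−h0·(2M0+M1)/6=-613/141
seg 1: a=-4, c=M1/2=95/47, d=(M2−M1)/(6·1)=-101/141, b=Δ1−h1·(2M1+M2)/6=-43/141
seg 2: a=-3, c=M2/2=-6/47, d=(M3−M2)/(6·3)=2/141, b=Δ2−h2·(2M2+M3)/6=224/141
t_q=1/2 → seg 0, τ=1/2; S=2+-613/141·τ+0·τ²+95/282·τ³=-99/752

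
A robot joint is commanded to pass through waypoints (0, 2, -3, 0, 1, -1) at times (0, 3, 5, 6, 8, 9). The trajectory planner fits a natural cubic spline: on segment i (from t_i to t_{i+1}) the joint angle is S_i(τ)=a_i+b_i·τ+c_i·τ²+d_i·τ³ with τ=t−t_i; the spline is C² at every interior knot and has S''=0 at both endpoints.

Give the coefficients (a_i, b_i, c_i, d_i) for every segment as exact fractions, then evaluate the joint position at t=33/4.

  seg 0: a=0 b=12113/5196 c=0 d=-961/5196
  seg 1: a=2 b=-6917/2598 c=-2883/1732 d=9071/10392
  seg 2: a=-3 b=1499/1299 c=1547/433 d=-2243/1299
  seg 3: a=0 b=4052/1299 c=-696/433 d=1547/10392
  seg 4: a=1 b=-3959/2598 c=-1237/1732 d=1237/5196
S(33/4) = 64083/110848

Δ: Δ0=2/3, Δ1=-5/2, Δ2=3, Δ3=1/2, Δ4=-2
row 1: diag=10, rhs=-19; c'=1/5, d'=-19/10
row 2: denom=6−2·1/5=28/5; d'=(33−2·-19/10)/(28/5)=46/7
row 3: denom=6−1·5/28=163/28; d'=(-15−1·46/7)/(163/28)=-604/163
row 4: denom=6−2·56/163=866/163; d'=(-15−2·-604/163)/(866/163)=-1237/866
back: M4=-1237/866
back: M3=-604/163−56/163·-1237/866=-1392/433
back: M2=46/7−5/28·-1392/433=3094/433
back: M1=-19/10−1/5·3094/433=-2883/866
M: M0=0, M1=-2883/866, M2=3094/433, M3=-1392/433, M4=-1237/866, M5=0
seg 0: a=0, c=M0/2=0, d=(M1−M0)/(6·3)=-961/5196, b=Δ0−h0·(2M0+M1)/6=12113/5196
seg 1: a=2, c=M1/2=-2883/1732, d=(M2−M1)/(6·2)=9071/10392, b=Δ1−h1·(2M1+M2)/6=-6917/2598
seg 2: a=-3, c=M2/2=1547/433, d=(M3−M2)/(6·1)=-2243/1299, b=Δ2−h2·(2M2+M3)/6=1499/1299
seg 3: a=0, c=M3/2=-696/433, d=(M4−M3)/(6·2)=1547/10392, b=Δ3−h3·(2M3+M4)/6=4052/1299
seg 4: a=1, c=M4/2=-1237/1732, d=(M5−M4)/(6·1)=1237/5196, b=Δ4−h4·(2M4+M5)/6=-3959/2598
t_q=33/4 → seg 4, τ=1/4; S=1+-3959/2598·τ+-1237/1732·τ²+1237/5196·τ³=64083/110848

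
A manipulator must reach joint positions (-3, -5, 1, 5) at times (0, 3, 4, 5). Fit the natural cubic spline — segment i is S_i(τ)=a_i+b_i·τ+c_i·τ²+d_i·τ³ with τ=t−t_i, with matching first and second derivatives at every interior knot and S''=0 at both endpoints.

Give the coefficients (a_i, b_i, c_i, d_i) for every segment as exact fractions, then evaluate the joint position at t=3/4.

  seg 0: a=-3 b=-320/93 c=0 d=86/279
  seg 1: a=-5 b=454/93 c=86/31 d=-154/93
  seg 2: a=1 b=508/93 c=-68/31 d=68/93
S(3/4) = -5407/992

Δ: Δ0=-2/3, Δ1=6, Δ2=4
row 1: diag=8, rhs=40; c'=1/8, d'=5
row 2: denom=4−1·1/8=31/8; d'=(-12−1·5)/(31/8)=-136/31
back: M2=-136/31
back: M1=5−1/8·-136/31=172/31
M: M0=0, M1=172/31, M2=-136/31, M3=0
seg 0: a=-3, c=M0/2=0, d=(M1−M0)/(6·3)=86/279, b=Δ0−h0·(2M0+M1)/6=-320/93
seg 1: a=-5, c=M1/2=86/31, d=(M2−M1)/(6·1)=-154/93, b=Δ1−h1·(2M1+M2)/6=454/93
seg 2: a=1, c=M2/2=-68/31, d=(M3−M2)/(6·1)=68/93, b=Δ2−h2·(2M2+M3)/6=508/93
t_q=3/4 → seg 0, τ=3/4; S=-3+-320/93·τ+0·τ²+86/279·τ³=-5407/992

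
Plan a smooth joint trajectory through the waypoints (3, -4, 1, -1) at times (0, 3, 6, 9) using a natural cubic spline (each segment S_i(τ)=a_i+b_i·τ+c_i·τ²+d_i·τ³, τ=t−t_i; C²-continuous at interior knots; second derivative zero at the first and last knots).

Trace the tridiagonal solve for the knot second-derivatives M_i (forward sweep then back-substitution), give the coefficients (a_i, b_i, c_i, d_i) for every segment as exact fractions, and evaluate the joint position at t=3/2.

Δ: Δ0=-7/3, Δ1=5/3, Δ2=-2/3
row 1: diag=12, rhs=24; c'=1/4, d'=2
row 2: denom=12−3·1/4=45/4; d'=(-14−3·2)/(45/4)=-16/9
back: M2=-16/9
back: M1=2−1/4·-16/9=22/9
M: M0=0, M1=22/9, M2=-16/9, M3=0
seg 0: a=3, c=M0/2=0, d=(M1−M0)/(6·3)=11/81, b=Δ0−h0·(2M0+M1)/6=-32/9
seg 1: a=-4, c=M1/2=11/9, d=(M2−M1)/(6·3)=-19/81, b=Δ1−h1·(2M1+M2)/6=1/9
seg 2: a=1, c=M2/2=-8/9, d=(M3−M2)/(6·3)=8/81, b=Δ2−h2·(2M2+M3)/6=10/9
t_q=3/2 → seg 0, τ=3/2; S=3+-32/9·τ+0·τ²+11/81·τ³=-15/8

  seg 0: a=3 b=-32/9 c=0 d=11/81
  seg 1: a=-4 b=1/9 c=11/9 d=-19/81
  seg 2: a=1 b=10/9 c=-8/9 d=8/81
S(3/2) = -15/8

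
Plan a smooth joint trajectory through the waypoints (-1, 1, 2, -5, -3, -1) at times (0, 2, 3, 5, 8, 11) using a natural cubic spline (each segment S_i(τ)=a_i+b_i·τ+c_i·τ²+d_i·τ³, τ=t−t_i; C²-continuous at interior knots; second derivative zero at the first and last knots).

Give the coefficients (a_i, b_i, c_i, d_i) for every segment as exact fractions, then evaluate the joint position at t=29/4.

  seg 0: a=-1 b=2/3 c=0 d=1/12
  seg 1: a=1 b=5/3 c=1/2 d=-7/6
  seg 2: a=2 b=-5/6 c=-3 d=5/6
  seg 3: a=-5 b=-17/6 c=2 d=-5/18
  seg 4: a=-3 b=5/3 c=-1/2 d=1/18
S(29/4) = -565/128

Δ: Δ0=1, Δ1=1, Δ2=-7/2, Δ3=2/3, Δ4=2/3
row 1: diag=6, rhs=0; c'=1/6, d'=0
row 2: denom=6−1·1/6=35/6; d'=(-27−1·0)/(35/6)=-162/35
row 3: denom=10−2·12/35=326/35; d'=(25−2·-162/35)/(326/35)=1199/326
row 4: denom=12−3·105/326=3597/326; d'=(0−3·1199/326)/(3597/326)=-1
back: M4=-1
back: M3=1199/326−105/326·-1=4
back: M2=-162/35−12/35·4=-6
back: M1=0−1/6·-6=1
M: M0=0, M1=1, M2=-6, M3=4, M4=-1, M5=0
seg 0: a=-1, c=M0/2=0, d=(M1−M0)/(6·2)=1/12, b=Δ0−h0·(2M0+M1)/6=2/3
seg 1: a=1, c=M1/2=1/2, d=(M2−M1)/(6·1)=-7/6, b=Δ1−h1·(2M1+M2)/6=5/3
seg 2: a=2, c=M2/2=-3, d=(M3−M2)/(6·2)=5/6, b=Δ2−h2·(2M2+M3)/6=-5/6
seg 3: a=-5, c=M3/2=2, d=(M4−M3)/(6·3)=-5/18, b=Δ3−h3·(2M3+M4)/6=-17/6
seg 4: a=-3, c=M4/2=-1/2, d=(M5−M4)/(6·3)=1/18, b=Δ4−h4·(2M4+M5)/6=5/3
t_q=29/4 → seg 3, τ=9/4; S=-5+-17/6·τ+2·τ²+-5/18·τ³=-565/128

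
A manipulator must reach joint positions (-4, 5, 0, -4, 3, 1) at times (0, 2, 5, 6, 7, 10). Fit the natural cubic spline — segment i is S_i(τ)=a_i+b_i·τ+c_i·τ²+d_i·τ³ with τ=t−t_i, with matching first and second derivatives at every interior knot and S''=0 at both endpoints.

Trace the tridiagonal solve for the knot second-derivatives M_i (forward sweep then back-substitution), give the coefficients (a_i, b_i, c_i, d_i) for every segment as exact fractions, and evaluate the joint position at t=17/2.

  seg 0: a=-4 b=22993/4242 c=0 d=-488/2121
  seg 1: a=5 b=11281/4242 c=-976/707 d=-29/1414
  seg 2: a=0 b=-13102/2121 c=-2213/1414 d=15875/4242
  seg 3: a=-4 b=8143/4242 c=6831/707 d=-19435/4242
  seg 4: a=3 b=15905/2121 c=-5773/1414 d=5773/12726
S(17/2) = 74581/11312

Δ: Δ0=9/2, Δ1=-5/3, Δ2=-4, Δ3=7, Δ4=-2/3
row 1: diag=10, rhs=-37; c'=3/10, d'=-37/10
row 2: denom=8−3·3/10=71/10; d'=(-14−3·-37/10)/(71/10)=-29/71
row 3: denom=4−1·10/71=274/71; d'=(66−1·-29/71)/(274/71)=4715/274
row 4: denom=8−1·71/274=2121/274; d'=(-46−1·4715/274)/(2121/274)=-5773/707
back: M4=-5773/707
back: M3=4715/274−71/274·-5773/707=13662/707
back: M2=-29/71−10/71·13662/707=-2213/707
back: M1=-37/10−3/10·-2213/707=-1952/707
M: M0=0, M1=-1952/707, M2=-2213/707, M3=13662/707, M4=-5773/707, M5=0
seg 0: a=-4, c=M0/2=0, d=(M1−M0)/(6·2)=-488/2121, b=Δ0−h0·(2M0+M1)/6=22993/4242
seg 1: a=5, c=M1/2=-976/707, d=(M2−M1)/(6·3)=-29/1414, b=Δ1−h1·(2M1+M2)/6=11281/4242
seg 2: a=0, c=M2/2=-2213/1414, d=(M3−M2)/(6·1)=15875/4242, b=Δ2−h2·(2M2+M3)/6=-13102/2121
seg 3: a=-4, c=M3/2=6831/707, d=(M4−M3)/(6·1)=-19435/4242, b=Δ3−h3·(2M3+M4)/6=8143/4242
seg 4: a=3, c=M4/2=-5773/1414, d=(M5−M4)/(6·3)=5773/12726, b=Δ4−h4·(2M4+M5)/6=15905/2121
t_q=17/2 → seg 4, τ=3/2; S=3+15905/2121·τ+-5773/1414·τ²+5773/12726·τ³=74581/11312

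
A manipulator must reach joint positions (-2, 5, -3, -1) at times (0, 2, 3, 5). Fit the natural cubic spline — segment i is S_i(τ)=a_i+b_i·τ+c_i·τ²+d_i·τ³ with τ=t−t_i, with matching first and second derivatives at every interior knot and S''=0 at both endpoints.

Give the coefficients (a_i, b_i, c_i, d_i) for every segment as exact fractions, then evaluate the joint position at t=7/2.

  seg 0: a=-2 b=557/70 c=0 d=-39/35
  seg 1: a=5 b=-379/70 c=-234/35 d=41/10
  seg 2: a=-3 b=-227/35 c=393/70 d=-131/140
S(7/2) = -793/160

Δ: Δ0=7/2, Δ1=-8, Δ2=1
row 1: diag=6, rhs=-69; c'=1/6, d'=-23/2
row 2: denom=6−1·1/6=35/6; d'=(54−1·-23/2)/(35/6)=393/35
back: M2=393/35
back: M1=-23/2−1/6·393/35=-468/35
M: M0=0, M1=-468/35, M2=393/35, M3=0
seg 0: a=-2, c=M0/2=0, d=(M1−M0)/(6·2)=-39/35, b=Δ0−h0·(2M0+M1)/6=557/70
seg 1: a=5, c=M1/2=-234/35, d=(M2−M1)/(6·1)=41/10, b=Δ1−h1·(2M1+M2)/6=-379/70
seg 2: a=-3, c=M2/2=393/70, d=(M3−M2)/(6·2)=-131/140, b=Δ2−h2·(2M2+M3)/6=-227/35
t_q=7/2 → seg 2, τ=1/2; S=-3+-227/35·τ+393/70·τ²+-131/140·τ³=-793/160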